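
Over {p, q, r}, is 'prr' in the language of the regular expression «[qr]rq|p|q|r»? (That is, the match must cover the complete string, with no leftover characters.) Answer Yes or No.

No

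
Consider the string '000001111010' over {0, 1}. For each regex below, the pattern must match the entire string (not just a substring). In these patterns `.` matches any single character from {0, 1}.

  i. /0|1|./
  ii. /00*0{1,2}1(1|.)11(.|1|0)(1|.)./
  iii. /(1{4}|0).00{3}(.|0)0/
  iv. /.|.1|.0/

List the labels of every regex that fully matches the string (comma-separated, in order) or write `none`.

ii

i → no match
ii → match
iii → no match
iv → no match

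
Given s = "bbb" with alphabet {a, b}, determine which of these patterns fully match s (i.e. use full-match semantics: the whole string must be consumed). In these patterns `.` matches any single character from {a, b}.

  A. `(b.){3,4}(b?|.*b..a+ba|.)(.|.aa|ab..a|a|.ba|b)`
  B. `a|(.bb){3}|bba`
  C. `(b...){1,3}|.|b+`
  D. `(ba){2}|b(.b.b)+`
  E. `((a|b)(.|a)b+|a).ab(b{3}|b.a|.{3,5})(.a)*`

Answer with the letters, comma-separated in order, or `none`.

C

A → no match
B → no match
C → match
D → no match
E → no match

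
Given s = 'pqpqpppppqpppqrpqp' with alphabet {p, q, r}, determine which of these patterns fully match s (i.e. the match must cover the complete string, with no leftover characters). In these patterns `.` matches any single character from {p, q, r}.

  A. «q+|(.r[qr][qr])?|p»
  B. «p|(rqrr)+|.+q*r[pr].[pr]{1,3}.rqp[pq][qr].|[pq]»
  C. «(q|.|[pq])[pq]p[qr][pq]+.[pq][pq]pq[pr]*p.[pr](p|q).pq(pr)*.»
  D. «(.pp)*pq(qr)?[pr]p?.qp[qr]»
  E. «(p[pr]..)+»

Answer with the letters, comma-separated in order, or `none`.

A → no match
B → no match
C → match
D → no match
E → no match

C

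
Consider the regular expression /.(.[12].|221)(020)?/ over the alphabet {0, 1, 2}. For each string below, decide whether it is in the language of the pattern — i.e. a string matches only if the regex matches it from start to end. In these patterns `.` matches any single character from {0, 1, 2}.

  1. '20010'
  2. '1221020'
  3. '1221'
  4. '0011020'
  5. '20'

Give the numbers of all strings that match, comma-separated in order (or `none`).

2, 3, 4

1 → no match
2 → match
3 → match
4 → match
5 → no match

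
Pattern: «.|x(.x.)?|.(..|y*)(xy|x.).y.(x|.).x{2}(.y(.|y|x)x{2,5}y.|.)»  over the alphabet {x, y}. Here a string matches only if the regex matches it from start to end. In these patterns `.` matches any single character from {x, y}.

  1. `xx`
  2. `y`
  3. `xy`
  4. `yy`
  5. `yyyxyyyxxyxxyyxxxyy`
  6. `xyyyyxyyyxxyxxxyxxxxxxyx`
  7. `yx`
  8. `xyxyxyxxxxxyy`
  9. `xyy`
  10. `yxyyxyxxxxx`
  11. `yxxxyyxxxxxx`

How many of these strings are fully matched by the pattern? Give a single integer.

3

1 → no match
2 → match
3 → no match
4 → no match
5 → match
6 → match
7 → no match
8 → no match
9 → no match
10 → no match
11 → no match
Total matched: 3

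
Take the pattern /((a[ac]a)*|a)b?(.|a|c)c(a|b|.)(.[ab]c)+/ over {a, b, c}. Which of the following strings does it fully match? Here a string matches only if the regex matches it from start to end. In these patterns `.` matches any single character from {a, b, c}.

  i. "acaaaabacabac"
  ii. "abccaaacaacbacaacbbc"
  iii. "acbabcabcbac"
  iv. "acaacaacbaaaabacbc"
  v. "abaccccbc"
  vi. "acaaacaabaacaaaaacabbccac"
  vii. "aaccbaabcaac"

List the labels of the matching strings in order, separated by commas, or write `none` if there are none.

i → match
ii → match
iii → match
iv → no match
v → no match
vi → no match
vii → no match

i, ii, iii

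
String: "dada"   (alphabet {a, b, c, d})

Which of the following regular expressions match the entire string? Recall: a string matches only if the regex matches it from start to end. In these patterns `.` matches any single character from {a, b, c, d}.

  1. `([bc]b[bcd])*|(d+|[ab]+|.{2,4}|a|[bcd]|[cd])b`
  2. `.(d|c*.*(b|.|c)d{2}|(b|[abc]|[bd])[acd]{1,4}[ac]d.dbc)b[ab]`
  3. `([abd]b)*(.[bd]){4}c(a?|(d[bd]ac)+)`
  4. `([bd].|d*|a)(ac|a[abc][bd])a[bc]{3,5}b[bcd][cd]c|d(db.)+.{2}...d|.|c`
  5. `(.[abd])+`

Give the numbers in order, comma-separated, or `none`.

5

1 → no match
2 → no match
3 → no match
4 → no match
5 → match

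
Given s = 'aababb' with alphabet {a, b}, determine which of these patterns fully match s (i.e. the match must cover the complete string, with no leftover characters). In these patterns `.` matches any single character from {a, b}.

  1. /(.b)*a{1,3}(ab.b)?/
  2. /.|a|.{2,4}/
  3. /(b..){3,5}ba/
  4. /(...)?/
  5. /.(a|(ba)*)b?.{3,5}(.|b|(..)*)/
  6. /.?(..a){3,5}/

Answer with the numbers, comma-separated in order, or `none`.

1 → no match
2 → no match
3 → no match — must start with 'b'
4 → no match
5 → match
6 → no match — must end with 'a'

5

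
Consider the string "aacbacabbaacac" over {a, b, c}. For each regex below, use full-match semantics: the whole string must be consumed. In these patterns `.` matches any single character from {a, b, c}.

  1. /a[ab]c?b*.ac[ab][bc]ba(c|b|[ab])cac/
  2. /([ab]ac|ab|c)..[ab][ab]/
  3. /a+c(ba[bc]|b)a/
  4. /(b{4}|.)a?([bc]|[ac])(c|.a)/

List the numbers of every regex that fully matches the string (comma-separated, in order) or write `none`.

1

1 → match
2 → no match
3 → no match — must end with "a"
4 → no match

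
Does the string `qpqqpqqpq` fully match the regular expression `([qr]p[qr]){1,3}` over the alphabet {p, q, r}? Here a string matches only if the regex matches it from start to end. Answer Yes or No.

Yes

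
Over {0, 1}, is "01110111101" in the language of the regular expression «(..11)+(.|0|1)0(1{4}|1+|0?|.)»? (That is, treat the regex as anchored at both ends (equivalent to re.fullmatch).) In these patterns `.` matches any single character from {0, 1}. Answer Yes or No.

Yes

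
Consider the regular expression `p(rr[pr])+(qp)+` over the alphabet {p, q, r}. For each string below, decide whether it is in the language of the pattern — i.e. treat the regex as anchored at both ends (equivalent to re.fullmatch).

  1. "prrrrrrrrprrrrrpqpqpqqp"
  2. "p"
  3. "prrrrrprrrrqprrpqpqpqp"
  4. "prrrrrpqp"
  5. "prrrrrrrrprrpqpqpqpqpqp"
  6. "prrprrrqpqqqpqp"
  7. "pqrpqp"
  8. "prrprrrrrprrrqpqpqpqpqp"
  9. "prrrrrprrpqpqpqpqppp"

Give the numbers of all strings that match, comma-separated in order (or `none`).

4, 5, 8

1 → no match
2 → no match — must start with "prr"
3 → no match
4 → match
5 → match
6 → no match
7 → no match — must start with "prr"
8 → match
9 → no match — must end with "qp"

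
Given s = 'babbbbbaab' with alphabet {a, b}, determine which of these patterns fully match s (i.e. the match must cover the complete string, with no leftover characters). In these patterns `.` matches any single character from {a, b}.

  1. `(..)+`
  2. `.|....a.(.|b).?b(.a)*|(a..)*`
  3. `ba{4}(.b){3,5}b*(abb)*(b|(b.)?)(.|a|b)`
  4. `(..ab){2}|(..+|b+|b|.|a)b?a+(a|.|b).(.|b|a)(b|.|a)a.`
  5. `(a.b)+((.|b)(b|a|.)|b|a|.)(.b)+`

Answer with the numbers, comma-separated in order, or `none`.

1

1 → match
2 → no match
3 → no match
4 → no match
5 → no match — must start with 'a'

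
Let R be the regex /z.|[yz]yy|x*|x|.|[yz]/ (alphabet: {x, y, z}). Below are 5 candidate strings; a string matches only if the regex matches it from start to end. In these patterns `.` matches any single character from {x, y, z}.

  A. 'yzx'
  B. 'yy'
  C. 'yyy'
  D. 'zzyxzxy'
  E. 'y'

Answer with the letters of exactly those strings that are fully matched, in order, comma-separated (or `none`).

C, E

A → no match
B → no match
C → match
D → no match
E → match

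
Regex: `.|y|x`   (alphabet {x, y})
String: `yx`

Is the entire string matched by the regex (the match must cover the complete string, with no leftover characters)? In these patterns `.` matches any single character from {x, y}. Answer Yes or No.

No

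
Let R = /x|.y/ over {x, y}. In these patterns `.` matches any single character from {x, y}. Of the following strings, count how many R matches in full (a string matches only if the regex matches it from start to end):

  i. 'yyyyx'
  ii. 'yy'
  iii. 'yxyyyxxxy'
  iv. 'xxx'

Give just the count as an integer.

i → no match
ii → match
iii → no match
iv → no match
Total matched: 1

1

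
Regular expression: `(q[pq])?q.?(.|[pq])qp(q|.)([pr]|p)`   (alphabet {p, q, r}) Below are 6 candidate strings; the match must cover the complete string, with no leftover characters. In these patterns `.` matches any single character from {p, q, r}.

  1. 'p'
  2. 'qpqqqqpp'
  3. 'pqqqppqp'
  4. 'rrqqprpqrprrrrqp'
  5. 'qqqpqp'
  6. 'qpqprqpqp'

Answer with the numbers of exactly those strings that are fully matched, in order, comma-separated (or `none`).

1. 'p' → no match
2. 'qpqqqqpp' → no match
3. 'pqqqppqp' → no match
4 → no match
5. 'qqqpqp' → match
6. 'qpqprqpqp' → match

5, 6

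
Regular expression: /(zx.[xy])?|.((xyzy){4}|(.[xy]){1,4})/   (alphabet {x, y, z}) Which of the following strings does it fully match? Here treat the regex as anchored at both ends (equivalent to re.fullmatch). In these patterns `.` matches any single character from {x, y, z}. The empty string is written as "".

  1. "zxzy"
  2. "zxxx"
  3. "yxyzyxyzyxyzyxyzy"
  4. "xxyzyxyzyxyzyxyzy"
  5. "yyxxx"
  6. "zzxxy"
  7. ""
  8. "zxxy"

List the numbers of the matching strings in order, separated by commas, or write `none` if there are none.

1, 2, 3, 4, 5, 6, 7, 8

1 → match
2 → match
3 → match
4 → match
5 → match
6 → match
7 → match
8 → match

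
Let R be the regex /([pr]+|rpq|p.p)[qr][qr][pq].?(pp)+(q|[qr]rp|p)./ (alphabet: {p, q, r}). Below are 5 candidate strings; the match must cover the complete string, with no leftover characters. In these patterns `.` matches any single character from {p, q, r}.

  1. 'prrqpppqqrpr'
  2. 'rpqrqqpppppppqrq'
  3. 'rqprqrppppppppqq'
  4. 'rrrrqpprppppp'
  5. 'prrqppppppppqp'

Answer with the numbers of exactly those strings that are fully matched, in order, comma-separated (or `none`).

1 → no match
2 → no match
3 → no match
4 → no match
5 → match

5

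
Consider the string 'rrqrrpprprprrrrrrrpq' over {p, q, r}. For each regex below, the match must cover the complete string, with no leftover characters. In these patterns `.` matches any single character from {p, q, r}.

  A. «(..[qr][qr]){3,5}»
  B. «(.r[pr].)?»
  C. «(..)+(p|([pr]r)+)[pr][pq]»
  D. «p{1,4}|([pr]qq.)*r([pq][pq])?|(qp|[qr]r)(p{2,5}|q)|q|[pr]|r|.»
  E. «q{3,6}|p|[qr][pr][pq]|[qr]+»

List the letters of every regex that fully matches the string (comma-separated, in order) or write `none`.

C

A → no match
B → no match
C → match
D → no match
E → no match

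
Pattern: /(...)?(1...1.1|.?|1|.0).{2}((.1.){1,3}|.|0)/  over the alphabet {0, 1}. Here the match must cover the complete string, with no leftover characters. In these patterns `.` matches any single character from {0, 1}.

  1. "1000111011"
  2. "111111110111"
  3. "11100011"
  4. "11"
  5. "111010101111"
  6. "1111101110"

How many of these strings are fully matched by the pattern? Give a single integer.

1 → match
2 → match
3 → match
4 → no match
5 → match
6 → match
Total matched: 5

5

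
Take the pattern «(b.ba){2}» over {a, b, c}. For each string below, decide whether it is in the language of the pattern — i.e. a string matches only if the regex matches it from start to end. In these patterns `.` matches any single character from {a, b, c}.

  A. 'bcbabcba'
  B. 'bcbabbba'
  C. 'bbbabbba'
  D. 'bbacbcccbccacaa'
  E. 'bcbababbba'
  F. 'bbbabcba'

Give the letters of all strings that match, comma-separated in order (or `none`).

A, B, C, F

A → match
B → match
C → match
D → no match — must end with 'ba'
E → no match
F → match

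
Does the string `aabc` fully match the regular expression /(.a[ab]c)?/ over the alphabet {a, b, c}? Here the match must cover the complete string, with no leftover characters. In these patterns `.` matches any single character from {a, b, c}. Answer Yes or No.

Yes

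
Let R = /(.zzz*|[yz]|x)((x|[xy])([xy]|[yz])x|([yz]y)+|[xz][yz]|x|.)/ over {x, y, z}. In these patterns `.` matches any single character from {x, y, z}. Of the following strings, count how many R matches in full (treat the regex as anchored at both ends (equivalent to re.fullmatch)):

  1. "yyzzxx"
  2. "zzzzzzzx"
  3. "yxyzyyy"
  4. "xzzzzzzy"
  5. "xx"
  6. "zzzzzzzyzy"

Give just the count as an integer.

4

1 → no match
2 → match
3 → no match
4 → match
5 → match
6 → match
Total matched: 4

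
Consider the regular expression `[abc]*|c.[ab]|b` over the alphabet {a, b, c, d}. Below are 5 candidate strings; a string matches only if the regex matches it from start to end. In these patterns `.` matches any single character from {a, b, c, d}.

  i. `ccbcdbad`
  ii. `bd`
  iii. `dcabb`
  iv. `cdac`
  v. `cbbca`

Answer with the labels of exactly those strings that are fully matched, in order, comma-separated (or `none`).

v

i → no match
ii → no match
iii → no match
iv → no match
v → match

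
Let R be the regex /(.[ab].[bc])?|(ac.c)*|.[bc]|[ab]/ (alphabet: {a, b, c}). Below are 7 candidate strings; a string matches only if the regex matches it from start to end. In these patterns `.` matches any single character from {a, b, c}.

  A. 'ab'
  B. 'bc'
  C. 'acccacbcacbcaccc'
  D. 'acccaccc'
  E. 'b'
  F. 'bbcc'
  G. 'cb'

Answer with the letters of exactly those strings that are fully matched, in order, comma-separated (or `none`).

A → match
B → match
C → match
D → match
E → match
F → match
G → match

A, B, C, D, E, F, G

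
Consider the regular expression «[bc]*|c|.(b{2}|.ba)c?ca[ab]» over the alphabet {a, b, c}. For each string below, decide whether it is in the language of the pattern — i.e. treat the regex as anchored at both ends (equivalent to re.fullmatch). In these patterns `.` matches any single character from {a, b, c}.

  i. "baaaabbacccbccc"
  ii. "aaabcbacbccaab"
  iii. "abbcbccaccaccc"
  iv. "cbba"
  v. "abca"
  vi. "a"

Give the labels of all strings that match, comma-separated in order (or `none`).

i → no match
ii → no match
iii → no match
iv. "cbba" → no match
v. "abca" → no match
vi. "a" → no match

none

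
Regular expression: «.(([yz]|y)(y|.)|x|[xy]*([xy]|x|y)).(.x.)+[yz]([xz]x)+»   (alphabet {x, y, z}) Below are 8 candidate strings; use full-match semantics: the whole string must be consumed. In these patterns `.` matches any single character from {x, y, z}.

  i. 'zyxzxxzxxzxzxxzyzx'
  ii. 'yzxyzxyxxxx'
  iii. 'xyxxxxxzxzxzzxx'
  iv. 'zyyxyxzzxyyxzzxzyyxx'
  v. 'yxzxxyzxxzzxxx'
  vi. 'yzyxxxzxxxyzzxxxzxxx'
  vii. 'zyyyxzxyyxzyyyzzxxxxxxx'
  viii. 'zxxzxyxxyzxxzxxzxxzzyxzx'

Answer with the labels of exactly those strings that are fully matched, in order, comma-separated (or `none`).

i, v

i → match
ii → no match
iii → no match
iv → no match
v → match
vi → no match
vii → no match
viii → no match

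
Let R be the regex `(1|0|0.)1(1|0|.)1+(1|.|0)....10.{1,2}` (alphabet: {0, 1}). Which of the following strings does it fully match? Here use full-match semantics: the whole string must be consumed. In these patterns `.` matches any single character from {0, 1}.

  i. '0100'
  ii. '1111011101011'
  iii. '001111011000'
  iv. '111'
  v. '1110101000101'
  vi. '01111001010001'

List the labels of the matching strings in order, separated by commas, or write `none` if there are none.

i → no match
ii → match
iii → no match
iv → no match
v → no match
vi → no match

ii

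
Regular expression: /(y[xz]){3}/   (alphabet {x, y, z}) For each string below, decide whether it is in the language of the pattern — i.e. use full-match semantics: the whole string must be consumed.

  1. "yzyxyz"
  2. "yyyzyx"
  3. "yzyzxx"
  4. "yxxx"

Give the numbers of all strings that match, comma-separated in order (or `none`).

1 → match
2 → no match
3 → no match
4 → no match

1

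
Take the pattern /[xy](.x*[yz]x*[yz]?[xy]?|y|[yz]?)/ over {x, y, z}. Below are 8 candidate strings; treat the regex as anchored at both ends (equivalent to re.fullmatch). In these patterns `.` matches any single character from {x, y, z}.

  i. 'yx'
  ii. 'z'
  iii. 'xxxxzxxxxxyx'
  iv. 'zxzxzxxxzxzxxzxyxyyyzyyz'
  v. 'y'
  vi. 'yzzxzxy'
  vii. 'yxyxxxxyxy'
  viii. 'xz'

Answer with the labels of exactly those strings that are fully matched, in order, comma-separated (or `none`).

iii, v, viii

i → no match
ii → no match
iii → match
iv → no match
v → match
vi → no match
vii → no match
viii → match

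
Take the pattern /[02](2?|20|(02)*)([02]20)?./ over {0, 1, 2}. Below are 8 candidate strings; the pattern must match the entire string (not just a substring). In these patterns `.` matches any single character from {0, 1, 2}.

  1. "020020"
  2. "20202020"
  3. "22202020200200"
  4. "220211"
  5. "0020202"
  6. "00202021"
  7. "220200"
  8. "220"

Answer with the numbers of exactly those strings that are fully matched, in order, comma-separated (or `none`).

2, 5, 6, 7, 8

1. "020020" → no match
2. "20202020" → match
3 → no match
4. "220211" → no match
5. "0020202" → match
6. "00202021" → match
7. "220200" → match
8. "220" → match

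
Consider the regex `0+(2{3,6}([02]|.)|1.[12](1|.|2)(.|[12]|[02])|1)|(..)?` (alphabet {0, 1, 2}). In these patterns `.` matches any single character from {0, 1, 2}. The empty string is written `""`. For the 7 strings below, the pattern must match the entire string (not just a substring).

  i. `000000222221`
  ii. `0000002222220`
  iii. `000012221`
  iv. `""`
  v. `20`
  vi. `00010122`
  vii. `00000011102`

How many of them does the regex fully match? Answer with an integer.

i → match
ii → match
iii → match
iv → match
v → match
vi → match
vii → match
Total matched: 7

7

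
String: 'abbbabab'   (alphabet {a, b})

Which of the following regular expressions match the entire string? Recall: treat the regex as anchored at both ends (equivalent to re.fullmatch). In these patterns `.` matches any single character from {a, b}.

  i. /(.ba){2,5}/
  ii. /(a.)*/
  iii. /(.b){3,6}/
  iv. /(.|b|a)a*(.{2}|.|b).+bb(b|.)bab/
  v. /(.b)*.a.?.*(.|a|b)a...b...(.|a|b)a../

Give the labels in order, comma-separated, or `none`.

iii

i → no match — must end with 'ba'
ii → no match
iii → match
iv → no match
v → no match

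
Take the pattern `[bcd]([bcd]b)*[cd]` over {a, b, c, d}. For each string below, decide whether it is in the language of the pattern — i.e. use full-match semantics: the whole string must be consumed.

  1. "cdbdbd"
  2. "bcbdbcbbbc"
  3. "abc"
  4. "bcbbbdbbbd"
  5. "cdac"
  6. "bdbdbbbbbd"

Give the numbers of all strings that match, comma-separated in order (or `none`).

1 → match
2 → match
3 → no match
4 → match
5 → no match
6 → match

1, 2, 4, 6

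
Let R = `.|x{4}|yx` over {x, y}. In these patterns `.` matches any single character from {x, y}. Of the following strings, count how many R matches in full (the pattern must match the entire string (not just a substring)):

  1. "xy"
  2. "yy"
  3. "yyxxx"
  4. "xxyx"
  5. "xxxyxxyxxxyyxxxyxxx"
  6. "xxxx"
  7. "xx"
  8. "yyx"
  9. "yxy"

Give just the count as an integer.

1

1 → no match
2 → no match
3 → no match
4 → no match
5 → no match
6 → match
7 → no match
8 → no match
9 → no match
Total matched: 1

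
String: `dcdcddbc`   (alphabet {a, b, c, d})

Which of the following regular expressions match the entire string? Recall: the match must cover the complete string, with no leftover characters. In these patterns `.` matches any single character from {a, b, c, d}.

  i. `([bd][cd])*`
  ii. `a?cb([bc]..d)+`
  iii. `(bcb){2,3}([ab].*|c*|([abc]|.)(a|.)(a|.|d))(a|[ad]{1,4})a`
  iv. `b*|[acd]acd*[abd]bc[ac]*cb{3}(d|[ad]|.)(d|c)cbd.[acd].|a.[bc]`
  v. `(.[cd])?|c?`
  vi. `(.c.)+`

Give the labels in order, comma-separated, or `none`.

i

i → match
ii → no match — must end with `d`
iii → no match — must start with `bcb`
iv → no match
v → no match
vi → no match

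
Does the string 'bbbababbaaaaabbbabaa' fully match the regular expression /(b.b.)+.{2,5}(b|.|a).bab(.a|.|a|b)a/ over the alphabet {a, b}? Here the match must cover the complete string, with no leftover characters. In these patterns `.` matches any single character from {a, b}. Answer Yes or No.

Yes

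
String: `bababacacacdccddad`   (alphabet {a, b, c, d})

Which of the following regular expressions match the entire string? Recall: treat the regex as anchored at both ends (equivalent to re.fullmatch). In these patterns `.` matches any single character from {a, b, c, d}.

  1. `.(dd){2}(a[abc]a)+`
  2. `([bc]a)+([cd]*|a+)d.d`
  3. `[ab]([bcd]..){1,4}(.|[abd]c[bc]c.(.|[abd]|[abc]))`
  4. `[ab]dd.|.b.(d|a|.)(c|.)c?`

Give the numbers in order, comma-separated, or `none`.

1 → no match — must end with `a`
2 → match
3 → no match
4 → no match

2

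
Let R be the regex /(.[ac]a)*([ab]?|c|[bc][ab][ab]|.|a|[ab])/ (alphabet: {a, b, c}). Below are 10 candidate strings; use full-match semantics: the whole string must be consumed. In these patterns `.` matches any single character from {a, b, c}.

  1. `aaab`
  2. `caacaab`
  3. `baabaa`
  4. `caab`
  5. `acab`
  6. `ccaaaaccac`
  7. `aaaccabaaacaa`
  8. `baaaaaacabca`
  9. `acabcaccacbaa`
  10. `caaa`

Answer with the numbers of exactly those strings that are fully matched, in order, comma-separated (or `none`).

1, 2, 3, 4, 5, 6, 7, 8, 10

1 → match
2 → match
3 → match
4 → match
5 → match
6 → match
7 → match
8 → match
9 → no match
10 → match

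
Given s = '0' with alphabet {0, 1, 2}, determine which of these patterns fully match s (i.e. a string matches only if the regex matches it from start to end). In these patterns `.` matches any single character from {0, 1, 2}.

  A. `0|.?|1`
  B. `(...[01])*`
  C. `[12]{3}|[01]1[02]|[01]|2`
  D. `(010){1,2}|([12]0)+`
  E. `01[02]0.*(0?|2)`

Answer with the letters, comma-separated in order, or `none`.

A → match
B → no match
C → match
D → no match
E → no match — must start with '01'

A, C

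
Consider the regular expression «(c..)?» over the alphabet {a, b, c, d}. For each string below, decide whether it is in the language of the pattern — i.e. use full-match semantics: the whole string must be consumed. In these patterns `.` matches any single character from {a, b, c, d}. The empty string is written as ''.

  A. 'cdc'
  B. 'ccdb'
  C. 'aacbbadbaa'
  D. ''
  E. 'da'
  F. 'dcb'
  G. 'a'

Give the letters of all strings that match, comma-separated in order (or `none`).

A → match
B → no match
C → no match
D → match
E → no match
F → no match
G → no match

A, D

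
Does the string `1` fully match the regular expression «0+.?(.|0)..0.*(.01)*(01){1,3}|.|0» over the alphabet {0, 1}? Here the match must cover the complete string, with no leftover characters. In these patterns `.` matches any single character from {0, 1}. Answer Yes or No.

Yes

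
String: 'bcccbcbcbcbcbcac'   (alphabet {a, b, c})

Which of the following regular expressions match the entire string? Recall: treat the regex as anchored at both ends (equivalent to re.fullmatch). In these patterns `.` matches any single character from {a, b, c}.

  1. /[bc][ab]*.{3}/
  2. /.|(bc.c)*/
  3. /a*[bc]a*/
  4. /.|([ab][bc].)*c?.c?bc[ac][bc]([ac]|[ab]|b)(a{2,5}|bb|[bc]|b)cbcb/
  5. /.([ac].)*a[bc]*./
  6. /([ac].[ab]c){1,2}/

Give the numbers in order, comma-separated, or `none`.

2

1 → no match
2 → match
3 → no match
4 → no match
5 → no match
6 → no match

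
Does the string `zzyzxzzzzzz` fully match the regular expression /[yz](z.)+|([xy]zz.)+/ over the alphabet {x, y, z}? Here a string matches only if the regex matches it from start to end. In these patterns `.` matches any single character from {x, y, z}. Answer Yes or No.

Yes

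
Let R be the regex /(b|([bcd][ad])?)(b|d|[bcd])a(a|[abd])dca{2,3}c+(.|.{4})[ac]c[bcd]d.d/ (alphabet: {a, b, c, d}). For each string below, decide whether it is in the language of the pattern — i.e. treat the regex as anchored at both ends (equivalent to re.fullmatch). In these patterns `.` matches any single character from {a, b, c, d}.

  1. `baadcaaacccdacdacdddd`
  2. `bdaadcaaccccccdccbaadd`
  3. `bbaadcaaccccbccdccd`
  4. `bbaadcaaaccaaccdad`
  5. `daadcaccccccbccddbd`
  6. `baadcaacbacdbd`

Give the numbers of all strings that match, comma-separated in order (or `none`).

1 → match
2 → no match
3 → no match
4 → match
5 → no match
6 → no match

1, 4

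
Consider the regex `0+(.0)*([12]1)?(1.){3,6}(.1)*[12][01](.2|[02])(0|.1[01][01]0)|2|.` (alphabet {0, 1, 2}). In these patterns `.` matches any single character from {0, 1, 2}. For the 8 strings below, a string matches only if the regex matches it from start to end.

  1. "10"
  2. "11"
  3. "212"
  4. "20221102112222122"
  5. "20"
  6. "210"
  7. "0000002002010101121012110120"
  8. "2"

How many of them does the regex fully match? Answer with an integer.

1

1. "10" → no match
2. "11" → no match
3. "212" → no match
4 → no match
5. "20" → no match
6. "210" → no match
7 → no match
8. "2" → match
Total matched: 1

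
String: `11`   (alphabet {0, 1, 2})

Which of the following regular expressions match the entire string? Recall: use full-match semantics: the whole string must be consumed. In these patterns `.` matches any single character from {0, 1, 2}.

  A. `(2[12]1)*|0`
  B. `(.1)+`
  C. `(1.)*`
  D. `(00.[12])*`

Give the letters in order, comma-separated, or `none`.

B, C

A → no match
B → match
C → match
D → no match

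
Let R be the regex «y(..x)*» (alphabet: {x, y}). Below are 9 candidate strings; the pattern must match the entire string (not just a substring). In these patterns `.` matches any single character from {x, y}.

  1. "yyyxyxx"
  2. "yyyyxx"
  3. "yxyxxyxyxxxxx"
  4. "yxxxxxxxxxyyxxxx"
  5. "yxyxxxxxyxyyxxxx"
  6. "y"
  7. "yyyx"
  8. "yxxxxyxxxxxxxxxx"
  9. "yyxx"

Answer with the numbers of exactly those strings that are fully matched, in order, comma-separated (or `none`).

1 → match
2 → no match
3 → match
4 → match
5 → match
6 → match
7 → match
8 → match
9 → match

1, 3, 4, 5, 6, 7, 8, 9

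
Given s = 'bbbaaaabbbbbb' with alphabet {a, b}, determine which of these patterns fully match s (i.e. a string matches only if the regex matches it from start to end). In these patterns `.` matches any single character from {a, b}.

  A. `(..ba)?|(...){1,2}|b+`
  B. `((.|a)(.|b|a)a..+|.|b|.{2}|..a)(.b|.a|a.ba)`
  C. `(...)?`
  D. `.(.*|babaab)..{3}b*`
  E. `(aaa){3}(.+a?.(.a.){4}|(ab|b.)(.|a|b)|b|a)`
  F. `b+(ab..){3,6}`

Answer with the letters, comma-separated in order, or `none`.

A → no match
B → no match
C → no match
D → match
E → no match — must start with 'aaa'
F → no match

D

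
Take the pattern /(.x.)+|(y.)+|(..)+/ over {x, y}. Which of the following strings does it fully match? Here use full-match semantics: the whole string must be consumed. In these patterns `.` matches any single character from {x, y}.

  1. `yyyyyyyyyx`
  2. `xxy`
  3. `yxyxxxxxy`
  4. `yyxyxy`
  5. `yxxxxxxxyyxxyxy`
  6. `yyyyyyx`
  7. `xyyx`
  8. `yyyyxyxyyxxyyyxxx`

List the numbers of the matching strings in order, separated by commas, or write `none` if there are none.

1. `yyyyyyyyyx` → match
2. `xxy` → match
3. `yxyxxxxxy` → match
4. `yyxyxy` → match
5 → match
6. `yyyyyyx` → no match
7. `xyyx` → match
8 → no match

1, 2, 3, 4, 5, 7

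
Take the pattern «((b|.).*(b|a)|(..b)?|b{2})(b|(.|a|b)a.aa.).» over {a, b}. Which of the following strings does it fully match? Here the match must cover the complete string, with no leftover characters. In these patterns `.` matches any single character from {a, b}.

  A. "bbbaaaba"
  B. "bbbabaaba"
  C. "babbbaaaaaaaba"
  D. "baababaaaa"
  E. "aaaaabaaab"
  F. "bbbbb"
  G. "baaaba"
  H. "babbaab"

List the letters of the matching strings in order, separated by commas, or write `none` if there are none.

A, B, C, D, E, F, G

A → match
B → match
C → match
D → match
E → match
F → match
G → match
H → no match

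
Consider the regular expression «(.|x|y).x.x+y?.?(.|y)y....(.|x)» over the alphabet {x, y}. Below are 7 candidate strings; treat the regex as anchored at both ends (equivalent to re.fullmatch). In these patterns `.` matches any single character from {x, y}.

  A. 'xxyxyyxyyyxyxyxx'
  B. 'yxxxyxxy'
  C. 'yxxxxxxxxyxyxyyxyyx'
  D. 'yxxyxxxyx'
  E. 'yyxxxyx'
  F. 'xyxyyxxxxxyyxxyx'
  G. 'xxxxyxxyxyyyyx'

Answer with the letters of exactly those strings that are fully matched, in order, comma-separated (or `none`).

none

A → no match
B → no match
C → no match
D → no match
E → no match
F → no match
G → no match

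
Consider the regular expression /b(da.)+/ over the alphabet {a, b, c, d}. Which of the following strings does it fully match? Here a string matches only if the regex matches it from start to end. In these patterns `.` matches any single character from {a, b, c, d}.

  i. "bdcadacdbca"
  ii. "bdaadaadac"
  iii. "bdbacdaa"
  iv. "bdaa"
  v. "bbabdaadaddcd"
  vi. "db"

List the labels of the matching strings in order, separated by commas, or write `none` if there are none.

ii, iv

i → no match — must start with "bda"
ii → match
iii → no match — must start with "bda"
iv → match
v → no match — must start with "bda"
vi → no match — must start with "bda"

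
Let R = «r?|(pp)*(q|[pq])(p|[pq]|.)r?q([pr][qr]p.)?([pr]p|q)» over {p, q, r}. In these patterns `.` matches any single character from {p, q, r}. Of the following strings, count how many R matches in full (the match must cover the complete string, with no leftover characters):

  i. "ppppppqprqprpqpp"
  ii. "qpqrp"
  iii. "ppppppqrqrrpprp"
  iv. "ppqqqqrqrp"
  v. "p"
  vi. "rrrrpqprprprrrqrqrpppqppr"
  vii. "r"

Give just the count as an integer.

4

i → match
ii → match
iii → match
iv → no match
v → no match
vi → no match
vii → match
Total matched: 4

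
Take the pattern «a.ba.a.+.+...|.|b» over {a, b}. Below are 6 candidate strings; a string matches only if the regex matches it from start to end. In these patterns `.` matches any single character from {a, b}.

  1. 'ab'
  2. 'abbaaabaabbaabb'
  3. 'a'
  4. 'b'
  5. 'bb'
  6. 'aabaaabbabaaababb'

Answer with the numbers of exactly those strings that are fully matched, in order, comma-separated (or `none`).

1 → no match
2 → match
3 → match
4 → match
5 → no match
6 → match

2, 3, 4, 6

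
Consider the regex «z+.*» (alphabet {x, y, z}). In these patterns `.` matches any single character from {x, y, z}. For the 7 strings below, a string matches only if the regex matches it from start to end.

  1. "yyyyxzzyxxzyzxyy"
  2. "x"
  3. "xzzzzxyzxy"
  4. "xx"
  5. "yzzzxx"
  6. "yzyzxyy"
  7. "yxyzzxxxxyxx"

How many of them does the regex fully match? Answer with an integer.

0

1 → no match — must start with "z"
2 → no match — must start with "z"
3 → no match — must start with "z"
4 → no match — must start with "z"
5 → no match — must start with "z"
6 → no match — must start with "z"
7 → no match — must start with "z"
Total matched: 0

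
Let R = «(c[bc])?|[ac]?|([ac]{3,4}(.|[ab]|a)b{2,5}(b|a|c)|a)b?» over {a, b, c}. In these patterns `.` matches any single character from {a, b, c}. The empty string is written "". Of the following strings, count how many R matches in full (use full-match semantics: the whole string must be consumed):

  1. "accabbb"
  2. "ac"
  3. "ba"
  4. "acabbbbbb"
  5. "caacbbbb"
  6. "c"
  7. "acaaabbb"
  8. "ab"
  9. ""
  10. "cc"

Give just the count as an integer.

8

1 → match
2 → no match
3 → no match
4 → match
5 → match
6 → match
7 → match
8 → match
9 → match
10 → match
Total matched: 8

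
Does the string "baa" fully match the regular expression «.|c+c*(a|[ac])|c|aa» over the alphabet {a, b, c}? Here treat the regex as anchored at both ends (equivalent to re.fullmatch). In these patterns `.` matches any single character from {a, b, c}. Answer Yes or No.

No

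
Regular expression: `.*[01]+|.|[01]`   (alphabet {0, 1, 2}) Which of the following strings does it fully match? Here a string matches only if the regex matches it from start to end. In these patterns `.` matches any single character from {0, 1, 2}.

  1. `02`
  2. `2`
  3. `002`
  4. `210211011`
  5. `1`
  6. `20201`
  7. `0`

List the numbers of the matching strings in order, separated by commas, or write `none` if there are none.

1. `02` → no match
2. `2` → match
3. `002` → no match
4. `210211011` → match
5. `1` → match
6. `20201` → match
7. `0` → match

2, 4, 5, 6, 7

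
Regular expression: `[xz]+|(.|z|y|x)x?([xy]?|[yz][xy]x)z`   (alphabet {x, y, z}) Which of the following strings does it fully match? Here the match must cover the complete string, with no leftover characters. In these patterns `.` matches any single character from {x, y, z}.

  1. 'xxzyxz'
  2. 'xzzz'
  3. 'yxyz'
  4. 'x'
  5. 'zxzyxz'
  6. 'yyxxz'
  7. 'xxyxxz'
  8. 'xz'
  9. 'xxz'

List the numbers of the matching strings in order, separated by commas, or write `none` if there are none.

1, 2, 3, 4, 5, 6, 7, 8, 9

1. 'xxzyxz' → match
2. 'xzzz' → match
3. 'yxyz' → match
4. 'x' → match
5. 'zxzyxz' → match
6. 'yyxxz' → match
7. 'xxyxxz' → match
8. 'xz' → match
9. 'xxz' → match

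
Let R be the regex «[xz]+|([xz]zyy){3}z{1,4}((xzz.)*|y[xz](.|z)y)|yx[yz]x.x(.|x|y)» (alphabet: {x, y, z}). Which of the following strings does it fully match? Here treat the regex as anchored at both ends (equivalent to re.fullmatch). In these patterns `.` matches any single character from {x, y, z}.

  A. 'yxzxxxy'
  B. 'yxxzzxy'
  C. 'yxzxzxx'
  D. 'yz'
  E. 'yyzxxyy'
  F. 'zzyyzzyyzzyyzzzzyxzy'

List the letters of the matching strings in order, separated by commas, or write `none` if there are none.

A → match
B → no match
C → match
D → no match
E → no match
F → match

A, C, F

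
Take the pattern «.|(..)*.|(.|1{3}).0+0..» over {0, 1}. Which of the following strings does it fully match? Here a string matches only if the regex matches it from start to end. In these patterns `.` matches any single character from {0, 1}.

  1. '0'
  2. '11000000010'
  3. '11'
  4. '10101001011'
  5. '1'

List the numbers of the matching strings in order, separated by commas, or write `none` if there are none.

1 → match
2 → match
3 → no match
4 → match
5 → match

1, 2, 4, 5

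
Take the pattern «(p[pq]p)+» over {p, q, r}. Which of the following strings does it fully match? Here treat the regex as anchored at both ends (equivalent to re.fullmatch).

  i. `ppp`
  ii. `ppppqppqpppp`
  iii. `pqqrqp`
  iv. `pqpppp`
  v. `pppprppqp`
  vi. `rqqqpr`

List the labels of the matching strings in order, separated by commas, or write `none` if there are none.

i → match
ii → match
iii → no match
iv → match
v → no match
vi → no match — must start with `p`

i, ii, iv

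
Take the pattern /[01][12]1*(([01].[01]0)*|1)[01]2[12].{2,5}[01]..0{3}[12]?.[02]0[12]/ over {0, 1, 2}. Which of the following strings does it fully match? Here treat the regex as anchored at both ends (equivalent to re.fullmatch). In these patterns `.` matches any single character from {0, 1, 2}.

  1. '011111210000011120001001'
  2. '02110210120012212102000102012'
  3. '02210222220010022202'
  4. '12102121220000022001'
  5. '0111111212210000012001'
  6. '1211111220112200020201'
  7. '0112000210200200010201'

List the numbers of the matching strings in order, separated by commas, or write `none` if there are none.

5, 6, 7

1 → no match
2 → no match
3 → no match
4 → no match
5 → match
6 → match
7 → match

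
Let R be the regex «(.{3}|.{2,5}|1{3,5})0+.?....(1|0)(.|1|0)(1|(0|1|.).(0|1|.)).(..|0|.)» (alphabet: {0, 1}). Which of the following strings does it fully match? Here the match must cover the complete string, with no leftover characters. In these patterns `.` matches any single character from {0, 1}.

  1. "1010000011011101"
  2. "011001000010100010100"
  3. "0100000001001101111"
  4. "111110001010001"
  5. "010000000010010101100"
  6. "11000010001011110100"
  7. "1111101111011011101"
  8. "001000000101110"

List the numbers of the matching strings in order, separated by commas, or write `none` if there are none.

1 → match
2 → no match
3 → match
4 → no match
5 → match
6 → no match
7 → match
8 → match

1, 3, 5, 7, 8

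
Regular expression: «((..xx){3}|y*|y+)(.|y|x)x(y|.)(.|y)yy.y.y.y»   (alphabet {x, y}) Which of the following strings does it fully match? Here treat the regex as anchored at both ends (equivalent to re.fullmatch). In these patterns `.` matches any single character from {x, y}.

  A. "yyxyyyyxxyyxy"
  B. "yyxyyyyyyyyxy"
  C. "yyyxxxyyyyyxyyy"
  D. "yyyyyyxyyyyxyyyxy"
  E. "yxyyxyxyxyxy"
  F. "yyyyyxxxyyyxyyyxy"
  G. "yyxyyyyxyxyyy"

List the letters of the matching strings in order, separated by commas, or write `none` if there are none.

B, C, D, F, G

A → no match
B → match
C → match
D → match
E. "yxyyxyxyxyxy" → no match
F → match
G → match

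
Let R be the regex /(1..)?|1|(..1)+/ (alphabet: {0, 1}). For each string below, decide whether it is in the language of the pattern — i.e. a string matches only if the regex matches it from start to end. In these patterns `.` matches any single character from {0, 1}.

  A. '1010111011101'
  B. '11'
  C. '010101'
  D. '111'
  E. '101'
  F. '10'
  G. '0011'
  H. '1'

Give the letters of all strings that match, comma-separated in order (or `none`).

A → no match
B. '11' → no match
C. '010101' → no match
D. '111' → match
E. '101' → match
F. '10' → no match
G. '0011' → no match
H. '1' → match

D, E, H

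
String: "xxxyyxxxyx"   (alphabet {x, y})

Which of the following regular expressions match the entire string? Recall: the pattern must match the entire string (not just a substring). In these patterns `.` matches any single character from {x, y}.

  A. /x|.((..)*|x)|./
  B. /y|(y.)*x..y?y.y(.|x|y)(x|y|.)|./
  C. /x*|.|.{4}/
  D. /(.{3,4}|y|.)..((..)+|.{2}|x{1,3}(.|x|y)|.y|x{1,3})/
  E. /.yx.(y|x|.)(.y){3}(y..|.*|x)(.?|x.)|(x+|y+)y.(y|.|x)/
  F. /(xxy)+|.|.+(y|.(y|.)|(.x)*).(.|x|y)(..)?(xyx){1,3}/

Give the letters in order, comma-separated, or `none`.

D, F

A → no match
B → no match
C → no match
D → match
E → no match
F → match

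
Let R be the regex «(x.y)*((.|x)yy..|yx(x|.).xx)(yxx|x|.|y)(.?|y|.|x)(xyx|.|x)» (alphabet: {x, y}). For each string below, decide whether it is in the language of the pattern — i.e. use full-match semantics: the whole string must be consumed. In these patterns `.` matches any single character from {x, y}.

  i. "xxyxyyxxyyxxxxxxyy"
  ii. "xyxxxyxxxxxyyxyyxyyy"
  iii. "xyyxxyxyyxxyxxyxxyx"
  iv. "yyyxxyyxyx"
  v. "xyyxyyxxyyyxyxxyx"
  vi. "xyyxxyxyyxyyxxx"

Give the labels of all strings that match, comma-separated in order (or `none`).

i, iv, vi

i → match
ii → no match
iii → no match
iv → match
v → no match
vi → match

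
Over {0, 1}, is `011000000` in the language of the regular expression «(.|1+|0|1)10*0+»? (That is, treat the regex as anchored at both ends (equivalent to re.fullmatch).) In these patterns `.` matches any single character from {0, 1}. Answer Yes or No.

No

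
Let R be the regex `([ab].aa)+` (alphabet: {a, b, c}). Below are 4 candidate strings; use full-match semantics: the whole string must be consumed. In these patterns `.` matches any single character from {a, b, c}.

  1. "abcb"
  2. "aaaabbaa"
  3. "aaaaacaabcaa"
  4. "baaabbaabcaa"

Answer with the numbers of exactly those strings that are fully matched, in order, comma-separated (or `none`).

2, 3, 4

1 → no match — must end with "aa"
2 → match
3 → match
4 → match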